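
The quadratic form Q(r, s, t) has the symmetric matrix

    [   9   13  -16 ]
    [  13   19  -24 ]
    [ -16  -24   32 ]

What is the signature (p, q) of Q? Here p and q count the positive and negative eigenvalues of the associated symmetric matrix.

(2, 0)

Applying the same elementary operations to the rows and columns of A produces a congruent diagonal matrix with entries 9, 2/9, 0.
So there are 2 positive, 1 zero pivots.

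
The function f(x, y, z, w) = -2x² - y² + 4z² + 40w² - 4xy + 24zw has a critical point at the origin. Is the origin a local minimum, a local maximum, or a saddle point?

saddle point

The Hessian at the origin is H = [[-4, -4, 0, 0], [-4, -2, 0, 0], [0, 0, 8, 24], [0, 0, 24, 80]].
Applying the same elementary operations to the rows and columns of H produces a congruent diagonal matrix with entries -4, 2, 8, 8.
So there are 3 positive, 1 negative pivots.
H is indefinite, so the origin is a saddle point.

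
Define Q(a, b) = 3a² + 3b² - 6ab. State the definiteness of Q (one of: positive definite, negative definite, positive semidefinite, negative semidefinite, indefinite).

positive semidefinite

The associated matrix is A = [[3, -3], [-3, 3]].
Row-reducing A symmetrically gives the diagonal entries 3, 0.
Counting signs: 1 positive, 1 zero.
Hence Q is positive semidefinite.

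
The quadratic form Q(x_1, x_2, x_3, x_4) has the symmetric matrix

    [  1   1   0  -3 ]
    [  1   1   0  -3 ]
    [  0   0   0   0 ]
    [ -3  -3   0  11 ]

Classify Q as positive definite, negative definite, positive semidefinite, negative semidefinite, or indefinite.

Applying the same elementary operations to the rows and columns of A produces a congruent diagonal matrix with entries 1, 0, 0, 2.
So there are 2 positive, 2 zero pivots.
Hence Q is positive semidefinite.

positive semidefinite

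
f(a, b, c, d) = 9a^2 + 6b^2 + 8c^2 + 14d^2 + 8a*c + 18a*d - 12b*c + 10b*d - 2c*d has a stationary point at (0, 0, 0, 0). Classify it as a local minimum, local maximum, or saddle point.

local minimum

The Hessian at the origin is H = [[18, 0, 8, 18], [0, 12, -12, 10], [8, -12, 16, -2], [18, 10, -2, 28]].
Symmetric row and column elimination reduces H to a congruent diagonal form with pivots 18, 12, 4/9, 5/3.
Counting signs: 4 positive.
H is positive definite, so the origin is a strict local minimum.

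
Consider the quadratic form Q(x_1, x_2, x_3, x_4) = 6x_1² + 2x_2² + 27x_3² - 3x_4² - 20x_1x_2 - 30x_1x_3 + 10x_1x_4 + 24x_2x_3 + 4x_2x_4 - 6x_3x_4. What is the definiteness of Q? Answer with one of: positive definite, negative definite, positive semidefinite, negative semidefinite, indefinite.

The symmetric matrix is A = [[6, -10, -15, 5], [-10, 2, 12, 2], [-15, 12, 27, -3], [5, 2, -3, -3]].
Applying the same elementary operations to the rows and columns of A produces a congruent diagonal matrix with entries 6, -44/3, 45/44, 0.
Counting signs: 2 positive, 1 negative, 1 zero.
Hence Q is indefinite.

indefinite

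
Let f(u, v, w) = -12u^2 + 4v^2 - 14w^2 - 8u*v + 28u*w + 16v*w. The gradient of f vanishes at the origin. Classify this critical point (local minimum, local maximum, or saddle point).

The Hessian at the origin is H = [[-24, -8, 28], [-8, 8, 16], [28, 16, -28]].
Symmetric row and column elimination reduces H to a congruent diagonal form with pivots -24, 32/3, 1/2.
So there are 2 positive, 1 negative pivots.
H is indefinite, so the origin is a saddle point.

saddle point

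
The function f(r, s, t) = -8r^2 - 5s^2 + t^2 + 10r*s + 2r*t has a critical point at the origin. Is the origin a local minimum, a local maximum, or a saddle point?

saddle point

The Hessian at the origin is H = [[-16, 10, 2], [10, -10, 0], [2, 0, 2]].
Symmetric row and column elimination reduces H to a congruent diagonal form with pivots -16, -15/4, 8/3.
That gives 1 positive, 2 negative pivots.
H is indefinite, so the origin is a saddle point.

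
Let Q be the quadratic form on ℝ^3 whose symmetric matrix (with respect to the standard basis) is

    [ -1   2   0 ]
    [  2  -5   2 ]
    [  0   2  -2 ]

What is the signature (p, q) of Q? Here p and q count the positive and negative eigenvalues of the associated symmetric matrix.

Congruent diagonalization of A (simultaneous row and column reduction) yields pivots -1, -1, 2.
So there are 1 positive, 2 negative pivots.

(1, 2)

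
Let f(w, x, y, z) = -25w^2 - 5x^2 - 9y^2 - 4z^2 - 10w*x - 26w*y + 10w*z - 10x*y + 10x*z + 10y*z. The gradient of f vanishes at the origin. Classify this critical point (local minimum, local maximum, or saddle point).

The Hessian at the origin is H = [[-50, -10, -26, 10], [-10, -10, -10, 10], [-26, -10, -18, 10], [10, 10, 10, -8]].
Congruent diagonalization of H (simultaneous row and column reduction) yields pivots -50, -8, -8/5, 2.
Counting signs: 1 positive, 3 negative.
H is indefinite, so the origin is a saddle point.

saddle point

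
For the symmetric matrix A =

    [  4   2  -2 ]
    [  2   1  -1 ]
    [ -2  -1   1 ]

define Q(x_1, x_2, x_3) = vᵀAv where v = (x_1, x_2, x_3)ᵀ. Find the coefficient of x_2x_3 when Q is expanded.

The coefficient of x_2x_3 is A[2,3] + A[3,2] = 2·(-1) = -2.

-2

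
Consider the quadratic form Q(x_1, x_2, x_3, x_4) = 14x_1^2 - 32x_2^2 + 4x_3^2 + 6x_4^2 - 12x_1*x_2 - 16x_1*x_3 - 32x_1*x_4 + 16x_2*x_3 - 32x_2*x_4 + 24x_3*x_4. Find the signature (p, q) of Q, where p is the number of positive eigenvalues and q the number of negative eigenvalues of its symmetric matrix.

(3, 1)

Write A = [[14, -6, -8, -16], [-6, -32, 8, -16], [-8, 8, 4, 12], [-16, -16, 12, 6]].
Symmetric row and column elimination reduces A to a congruent diagonal form with pivots 14, -242/7, 4/121, 2.
So there are 3 positive, 1 negative pivots.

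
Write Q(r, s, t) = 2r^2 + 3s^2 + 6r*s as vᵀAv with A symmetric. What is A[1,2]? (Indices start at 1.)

3

The coefficient of r·s in Q is 6. For a symmetric A this equals A[1,2] + A[2,1] = 2·A[1,2].
So A[1,2] = 6/2 = 3.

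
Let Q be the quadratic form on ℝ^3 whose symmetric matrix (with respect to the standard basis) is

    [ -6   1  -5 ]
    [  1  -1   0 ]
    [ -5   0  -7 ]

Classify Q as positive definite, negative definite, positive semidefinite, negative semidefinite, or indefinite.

Symmetric row and column elimination reduces A to a congruent diagonal form with pivots -6, -5/6, -2.
So there are 3 negative pivots.
Hence Q is negative definite.

negative definite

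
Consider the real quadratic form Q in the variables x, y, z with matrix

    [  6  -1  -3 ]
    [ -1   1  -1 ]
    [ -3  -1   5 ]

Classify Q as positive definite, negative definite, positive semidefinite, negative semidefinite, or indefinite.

positive definite

Leading principal minors: Δ_1 = 6, Δ_2 = 5, Δ_3 = 4.
All leading principal minors are positive, so by Sylvester's criterion Q is positive definite.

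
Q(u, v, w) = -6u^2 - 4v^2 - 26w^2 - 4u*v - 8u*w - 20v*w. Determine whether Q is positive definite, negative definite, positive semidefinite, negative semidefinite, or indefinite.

The symmetric matrix of Q is A = [[-6, -2, -4], [-2, -4, -10], [-4, -10, -26]].
Leading principal minors: Δ_1 = -6, Δ_2 = 20, Δ_3 = -16.
The signs alternate starting with Δ_1 < 0, so by Sylvester's criterion Q is negative definite.

negative definite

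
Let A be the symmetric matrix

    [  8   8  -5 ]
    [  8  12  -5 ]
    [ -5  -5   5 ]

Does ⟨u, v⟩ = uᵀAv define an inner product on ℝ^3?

Symmetric row and column elimination reduces A to a congruent diagonal form with pivots 8, 4, 15/8.
That gives 3 positive pivots.
Hence Q is positive definite.
⟨·,·⟩ is an inner product exactly when A is positive definite.

yes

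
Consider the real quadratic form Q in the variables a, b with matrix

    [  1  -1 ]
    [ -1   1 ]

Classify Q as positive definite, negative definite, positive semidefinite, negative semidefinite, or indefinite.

Symmetric row and column elimination reduces A to a congruent diagonal form with pivots 1, 0.
Counting signs: 1 positive, 1 zero.
Hence Q is positive semidefinite.

positive semidefinite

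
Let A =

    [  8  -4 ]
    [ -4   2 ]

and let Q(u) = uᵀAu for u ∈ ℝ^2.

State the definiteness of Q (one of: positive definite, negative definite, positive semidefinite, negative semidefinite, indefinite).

Row-reducing A symmetrically gives the diagonal entries 8, 0.
Counting signs: 1 positive, 1 zero.
Hence Q is positive semidefinite.

positive semidefinite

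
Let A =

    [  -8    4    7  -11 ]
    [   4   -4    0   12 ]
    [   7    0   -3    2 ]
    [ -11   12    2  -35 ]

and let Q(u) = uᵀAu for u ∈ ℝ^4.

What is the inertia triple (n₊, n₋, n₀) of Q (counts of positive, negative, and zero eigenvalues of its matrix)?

Applying the same elementary operations to the rows and columns of A produces a congruent diagonal matrix with entries -8, -2, 37/4, -10/37.
That gives 1 positive, 3 negative pivots.

(1, 3, 0)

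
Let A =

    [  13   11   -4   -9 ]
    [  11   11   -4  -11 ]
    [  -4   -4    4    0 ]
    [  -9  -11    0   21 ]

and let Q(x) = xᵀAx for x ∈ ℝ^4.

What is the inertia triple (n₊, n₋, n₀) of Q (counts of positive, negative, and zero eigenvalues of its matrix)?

(4, 0, 0)

Symmetric row and column elimination reduces A to a congruent diagonal form with pivots 13, 22/13, 28/11, 12/7.
That gives 4 positive pivots.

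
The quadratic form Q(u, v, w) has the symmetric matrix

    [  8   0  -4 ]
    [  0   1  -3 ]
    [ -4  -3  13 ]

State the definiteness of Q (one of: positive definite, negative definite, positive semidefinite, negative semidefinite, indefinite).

Leading principal minors: Δ_1 = 8, Δ_2 = 8, Δ_3 = 16.
All leading principal minors are positive, so by Sylvester's criterion Q is positive definite.

positive definite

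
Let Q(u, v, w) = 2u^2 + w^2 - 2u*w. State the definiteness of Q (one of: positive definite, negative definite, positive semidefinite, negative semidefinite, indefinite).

Write A = [[2, 0, -1], [0, 0, 0], [-1, 0, 1]].
Row-reducing A symmetrically gives the diagonal entries 2, 0, 1/2.
So there are 2 positive, 1 zero pivots.
Hence Q is positive semidefinite.

positive semidefinite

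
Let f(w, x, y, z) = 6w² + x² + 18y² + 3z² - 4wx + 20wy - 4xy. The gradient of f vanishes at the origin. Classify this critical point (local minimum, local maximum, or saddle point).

saddle point

The Hessian at the origin is H = [[12, -4, 20, 0], [-4, 2, -4, 0], [20, -4, 36, 0], [0, 0, 0, 6]].
Row-reducing H symmetrically gives the diagonal entries 12, 2/3, -8, 6.
So there are 3 positive, 1 negative pivots.
H is indefinite, so the origin is a saddle point.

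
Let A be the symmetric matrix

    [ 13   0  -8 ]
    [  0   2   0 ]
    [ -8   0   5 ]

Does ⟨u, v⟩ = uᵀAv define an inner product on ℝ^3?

Leading principal minors: Δ_1 = 13, Δ_2 = 26, Δ_3 = 2.
All leading principal minors are positive, so by Sylvester's criterion Q is positive definite.
⟨·,·⟩ is an inner product exactly when A is positive definite.

yes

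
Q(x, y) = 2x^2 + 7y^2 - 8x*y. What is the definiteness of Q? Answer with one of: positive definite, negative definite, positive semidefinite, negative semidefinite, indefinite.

indefinite

The associated matrix is A = [[2, -4], [-4, 7]].
Congruent diagonalization of A (simultaneous row and column reduction) yields pivots 2, -1.
Counting signs: 1 positive, 1 negative.
Hence Q is indefinite.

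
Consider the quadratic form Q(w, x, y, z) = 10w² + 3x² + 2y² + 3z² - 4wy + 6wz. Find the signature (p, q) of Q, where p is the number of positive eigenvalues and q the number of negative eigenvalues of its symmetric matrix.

The symmetric matrix is A = [[10, 0, -2, 3], [0, 3, 0, 0], [-2, 0, 2, 0], [3, 0, 0, 3]].
Row-reducing A symmetrically gives the diagonal entries 10, 3, 8/5, 15/8.
That gives 4 positive pivots.

(4, 0)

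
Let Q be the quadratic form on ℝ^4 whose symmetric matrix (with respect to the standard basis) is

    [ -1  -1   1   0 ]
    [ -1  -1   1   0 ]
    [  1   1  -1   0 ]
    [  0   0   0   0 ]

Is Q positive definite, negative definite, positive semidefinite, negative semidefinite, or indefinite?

negative semidefinite

Applying the same elementary operations to the rows and columns of A produces a congruent diagonal matrix with entries -1, 0, 0, 0.
Counting signs: 1 negative, 3 zero.
Hence Q is negative semidefinite.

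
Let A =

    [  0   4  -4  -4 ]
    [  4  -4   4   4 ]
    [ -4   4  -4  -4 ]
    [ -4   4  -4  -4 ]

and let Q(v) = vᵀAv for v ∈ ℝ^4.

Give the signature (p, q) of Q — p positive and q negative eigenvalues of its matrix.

(1, 1)

By Sylvester's law of inertia any congruent diagonalization of A has 1 positive, 1 negative and 2 zero entries.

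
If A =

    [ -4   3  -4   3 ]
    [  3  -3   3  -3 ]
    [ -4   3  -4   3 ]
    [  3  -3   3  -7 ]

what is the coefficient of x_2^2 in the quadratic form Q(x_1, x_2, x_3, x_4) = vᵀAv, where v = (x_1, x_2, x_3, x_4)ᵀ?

The coefficient of x_2^2 is the diagonal entry A[2,2] = -3.

-3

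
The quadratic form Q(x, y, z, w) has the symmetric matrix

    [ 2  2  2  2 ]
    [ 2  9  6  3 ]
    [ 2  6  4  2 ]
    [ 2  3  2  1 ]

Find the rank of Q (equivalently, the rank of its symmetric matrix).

3

Congruent diagonalization of A (simultaneous row and column reduction) yields pivots 2, 7, -2/7, 0.
So there are 2 positive, 1 negative, 1 zero pivots.
The rank is the number of nonzero pivots: 3.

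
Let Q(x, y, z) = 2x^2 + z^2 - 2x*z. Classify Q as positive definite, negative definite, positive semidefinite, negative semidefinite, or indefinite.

positive semidefinite

Write A = [[2, 0, -1], [0, 0, 0], [-1, 0, 1]].
Congruent diagonalization of A (simultaneous row and column reduction) yields pivots 2, 0, 1/2.
That gives 2 positive, 1 zero pivots.
Hence Q is positive semidefinite.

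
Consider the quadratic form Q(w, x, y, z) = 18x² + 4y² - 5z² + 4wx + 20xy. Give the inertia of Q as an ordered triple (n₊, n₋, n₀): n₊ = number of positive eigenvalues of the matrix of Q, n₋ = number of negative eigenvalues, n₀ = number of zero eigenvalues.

The symmetric matrix is A = [[0, 2, 0, 0], [2, 18, 10, 0], [0, 10, 4, 0], [0, 0, 0, -5]].
By Sylvester's law of inertia any congruent diagonalization of A has 2 positive, 2 negative and 0 zero entries.

(2, 2, 0)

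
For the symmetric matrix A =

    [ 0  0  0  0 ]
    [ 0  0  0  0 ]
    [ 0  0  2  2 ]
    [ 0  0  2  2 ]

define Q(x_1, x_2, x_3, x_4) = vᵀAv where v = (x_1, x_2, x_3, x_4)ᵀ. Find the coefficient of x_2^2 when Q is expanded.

The coefficient of x_2^2 is the diagonal entry A[2,2] = 0.

0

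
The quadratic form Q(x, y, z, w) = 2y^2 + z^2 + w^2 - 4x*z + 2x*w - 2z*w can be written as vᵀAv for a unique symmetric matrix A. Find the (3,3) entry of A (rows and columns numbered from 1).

1

The coefficient of z^2 in Q is 1, and that is exactly A[3,3].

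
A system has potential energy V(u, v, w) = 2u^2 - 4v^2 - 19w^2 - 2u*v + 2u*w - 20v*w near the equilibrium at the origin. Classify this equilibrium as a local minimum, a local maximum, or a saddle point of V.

The Hessian at the origin is H = [[4, -2, 2], [-2, -8, -20], [2, -20, -38]].
Symmetric row and column elimination reduces H to a congruent diagonal form with pivots 4, -9, 10/9.
That gives 2 positive, 1 negative pivots.
H is indefinite, so the origin is a saddle point.

saddle point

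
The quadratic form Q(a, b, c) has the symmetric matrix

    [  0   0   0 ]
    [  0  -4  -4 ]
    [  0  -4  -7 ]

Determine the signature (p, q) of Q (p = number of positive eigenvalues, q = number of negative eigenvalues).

Row-reducing A symmetrically gives the diagonal entries 0, -4, -3.
That gives 2 negative, 1 zero pivots.

(0, 2)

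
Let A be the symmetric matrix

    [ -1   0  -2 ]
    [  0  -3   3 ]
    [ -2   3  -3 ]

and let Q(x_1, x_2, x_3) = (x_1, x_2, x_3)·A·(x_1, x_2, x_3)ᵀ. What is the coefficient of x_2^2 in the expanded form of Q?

-3

The coefficient of x_2^2 is the diagonal entry A[2,2] = -3.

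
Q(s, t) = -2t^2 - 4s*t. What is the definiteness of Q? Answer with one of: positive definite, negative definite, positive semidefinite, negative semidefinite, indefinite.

indefinite

The symmetric matrix of Q is [[0, -2], [-2, -2]].
For the 2×2 matrix [[0, -2], [-2, -2]]: det = 0·-2 − (-2)² = -4, trace = -2.
det < 0 so the eigenvalues have opposite signs; the form is indefinite.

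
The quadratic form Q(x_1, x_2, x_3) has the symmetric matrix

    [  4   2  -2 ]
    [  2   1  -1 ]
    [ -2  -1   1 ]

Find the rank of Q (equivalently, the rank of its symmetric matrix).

Applying the same elementary operations to the rows and columns of A produces a congruent diagonal matrix with entries 4, 0, 0.
Counting signs: 1 positive, 2 zero.
The rank is the number of nonzero pivots: 1.

1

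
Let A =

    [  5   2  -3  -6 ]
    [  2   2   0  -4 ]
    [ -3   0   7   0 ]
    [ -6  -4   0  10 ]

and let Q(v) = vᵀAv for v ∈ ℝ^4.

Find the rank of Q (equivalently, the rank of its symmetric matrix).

Row-reducing A symmetrically gives the diagonal entries 5, 6/5, 4, -1/3.
Counting signs: 3 positive, 1 negative.
The rank is the number of nonzero pivots: 4.

4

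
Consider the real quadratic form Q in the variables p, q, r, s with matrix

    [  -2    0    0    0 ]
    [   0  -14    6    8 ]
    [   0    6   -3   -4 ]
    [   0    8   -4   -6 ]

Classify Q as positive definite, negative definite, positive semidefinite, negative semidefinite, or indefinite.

Applying the same elementary operations to the rows and columns of A produces a congruent diagonal matrix with entries -2, -14, -3/7, -2/3.
So there are 4 negative pivots.
Hence Q is negative definite.

negative definite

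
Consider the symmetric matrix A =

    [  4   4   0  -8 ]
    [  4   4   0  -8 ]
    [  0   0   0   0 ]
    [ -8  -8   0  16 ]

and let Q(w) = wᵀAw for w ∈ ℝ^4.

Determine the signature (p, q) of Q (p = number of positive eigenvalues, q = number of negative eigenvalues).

(1, 0)

Applying the same elementary operations to the rows and columns of A produces a congruent diagonal matrix with entries 4, 0, 0, 0.
Counting signs: 1 positive, 3 zero.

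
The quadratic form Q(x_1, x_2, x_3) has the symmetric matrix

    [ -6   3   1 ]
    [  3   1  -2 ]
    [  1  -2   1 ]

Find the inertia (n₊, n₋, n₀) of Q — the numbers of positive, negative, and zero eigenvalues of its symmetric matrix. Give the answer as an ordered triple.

Row-reducing A symmetrically gives the diagonal entries -6, 5/2, 4/15.
That gives 2 positive, 1 negative pivots.

(2, 1, 0)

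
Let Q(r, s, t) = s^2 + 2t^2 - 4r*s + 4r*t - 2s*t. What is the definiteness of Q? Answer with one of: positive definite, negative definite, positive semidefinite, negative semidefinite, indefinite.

The symmetric matrix is A = [[0, -2, 2], [-2, 1, -1], [2, -1, 2]].
A is congruent to a diagonal matrix with 2 positive, 1 negative and 0 zero entries, so Q is indefinite.

indefinite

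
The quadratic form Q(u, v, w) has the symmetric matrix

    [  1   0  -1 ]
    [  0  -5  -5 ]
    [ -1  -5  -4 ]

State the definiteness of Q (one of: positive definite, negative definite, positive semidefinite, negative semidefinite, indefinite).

indefinite

Applying the same elementary operations to the rows and columns of A produces a congruent diagonal matrix with entries 1, -5, 0.
Counting signs: 1 positive, 1 negative, 1 zero.
Hence Q is indefinite.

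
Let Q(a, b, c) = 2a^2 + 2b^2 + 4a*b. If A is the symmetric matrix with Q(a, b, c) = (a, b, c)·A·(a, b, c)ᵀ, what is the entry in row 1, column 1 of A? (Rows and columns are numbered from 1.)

2

The coefficient of a^2 in Q is 2, and that is exactly A[1,1].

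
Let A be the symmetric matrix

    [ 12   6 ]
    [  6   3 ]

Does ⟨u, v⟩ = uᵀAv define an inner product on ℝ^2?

For the 2×2 matrix [[12, 6], [6, 3]]: det = 12·3 − (6)² = 0, trace = 15.
det = 0 so one eigenvalue is zero; the form is semidefinite with the sign of the trace.
⟨·,·⟩ is an inner product exactly when A is positive definite.

no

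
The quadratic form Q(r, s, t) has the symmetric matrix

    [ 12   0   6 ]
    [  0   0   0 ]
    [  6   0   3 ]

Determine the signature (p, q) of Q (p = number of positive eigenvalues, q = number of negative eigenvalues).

(1, 0)

Row-reducing A symmetrically gives the diagonal entries 12, 0, 0.
That gives 1 positive, 2 zero pivots.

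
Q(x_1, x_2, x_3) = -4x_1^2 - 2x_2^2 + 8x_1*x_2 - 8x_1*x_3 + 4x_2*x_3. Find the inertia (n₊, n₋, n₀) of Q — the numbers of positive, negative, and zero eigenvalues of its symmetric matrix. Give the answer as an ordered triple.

(2, 1, 0)

The symmetric matrix is A = [[-4, 4, -4], [4, -2, 2], [-4, 2, 0]].
Congruent diagonalization of A (simultaneous row and column reduction) yields pivots -4, 2, 2.
Counting signs: 2 positive, 1 negative.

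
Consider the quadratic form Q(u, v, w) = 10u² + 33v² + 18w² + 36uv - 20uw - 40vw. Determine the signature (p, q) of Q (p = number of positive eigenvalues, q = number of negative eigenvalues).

The associated matrix is A = [[10, 18, -10], [18, 33, -20], [-10, -20, 18]].
Row-reducing A symmetrically gives the diagonal entries 10, 3/5, 4/3.
So there are 3 positive pivots.

(3, 0)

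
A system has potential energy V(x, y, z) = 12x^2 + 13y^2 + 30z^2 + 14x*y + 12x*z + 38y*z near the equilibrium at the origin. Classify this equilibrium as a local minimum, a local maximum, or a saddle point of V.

local minimum

The Hessian at the origin is H = [[24, 14, 12], [14, 26, 38], [12, 38, 60]].
Applying the same elementary operations to the rows and columns of H produces a congruent diagonal matrix with entries 24, 107/6, 12/107.
Counting signs: 3 positive.
H is positive definite, so the origin is a strict local minimum.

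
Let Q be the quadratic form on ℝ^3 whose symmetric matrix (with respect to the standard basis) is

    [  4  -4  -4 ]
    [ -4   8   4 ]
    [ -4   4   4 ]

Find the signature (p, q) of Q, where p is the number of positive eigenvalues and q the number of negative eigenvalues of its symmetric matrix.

Applying the same elementary operations to the rows and columns of A produces a congruent diagonal matrix with entries 4, 4, 0.
That gives 2 positive, 1 zero pivots.

(2, 0)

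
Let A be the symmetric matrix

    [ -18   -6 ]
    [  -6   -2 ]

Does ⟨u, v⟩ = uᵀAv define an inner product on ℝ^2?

no

Row-reducing A symmetrically gives the diagonal entries -18, 0.
So there are 1 negative, 1 zero pivots.
Hence Q is negative semidefinite.
⟨·,·⟩ is an inner product exactly when A is positive definite.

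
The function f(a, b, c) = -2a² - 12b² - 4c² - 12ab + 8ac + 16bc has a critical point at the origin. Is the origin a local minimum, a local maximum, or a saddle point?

The Hessian at the origin is H = [[-4, -12, 8], [-12, -24, 16], [8, 16, -8]].
An LDLᵀ factorisation of H has diagonal entries -4, 12, 8/3.
Counting signs: 2 positive, 1 negative.
H is indefinite, so the origin is a saddle point.

saddle point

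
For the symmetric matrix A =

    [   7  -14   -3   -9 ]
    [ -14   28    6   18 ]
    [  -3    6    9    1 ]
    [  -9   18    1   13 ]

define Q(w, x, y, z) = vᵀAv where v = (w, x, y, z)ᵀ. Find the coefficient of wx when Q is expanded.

The coefficient of wx is A[1,2] + A[2,1] = 2·(-14) = -28.

-28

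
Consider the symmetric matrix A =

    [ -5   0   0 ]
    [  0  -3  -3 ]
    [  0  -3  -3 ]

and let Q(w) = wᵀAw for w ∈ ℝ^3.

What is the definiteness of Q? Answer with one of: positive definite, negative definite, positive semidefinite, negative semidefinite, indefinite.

negative semidefinite

Applying the same elementary operations to the rows and columns of A produces a congruent diagonal matrix with entries -5, -3, 0.
Counting signs: 2 negative, 1 zero.
Hence Q is negative semidefinite.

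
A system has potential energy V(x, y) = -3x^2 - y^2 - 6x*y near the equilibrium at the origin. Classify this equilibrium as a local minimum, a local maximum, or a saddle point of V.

The Hessian at the origin is H = [[-6, -6], [-6, -2]].
det H = -6·-2 − (-6)² = -24 < 0, so H is indefinite.
Therefore the origin is a saddle point.

saddle point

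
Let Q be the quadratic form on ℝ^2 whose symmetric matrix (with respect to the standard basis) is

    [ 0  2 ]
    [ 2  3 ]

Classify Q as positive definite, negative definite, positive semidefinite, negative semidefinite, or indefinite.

For the 2×2 matrix [[0, 2], [2, 3]]: det = 0·3 − (2)² = -4, trace = 3.
det < 0 so the eigenvalues have opposite signs; the form is indefinite.

indefinite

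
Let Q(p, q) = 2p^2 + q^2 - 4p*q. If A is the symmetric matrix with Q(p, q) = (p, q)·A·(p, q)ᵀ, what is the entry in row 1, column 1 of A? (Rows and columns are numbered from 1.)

2

The coefficient of p^2 in Q is 2, and that is exactly A[1,1].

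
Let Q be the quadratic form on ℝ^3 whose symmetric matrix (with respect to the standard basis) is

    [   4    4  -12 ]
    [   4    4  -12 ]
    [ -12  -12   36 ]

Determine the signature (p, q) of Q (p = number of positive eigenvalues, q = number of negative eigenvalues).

Applying the same elementary operations to the rows and columns of A produces a congruent diagonal matrix with entries 4, 0, 0.
Counting signs: 1 positive, 2 zero.

(1, 0)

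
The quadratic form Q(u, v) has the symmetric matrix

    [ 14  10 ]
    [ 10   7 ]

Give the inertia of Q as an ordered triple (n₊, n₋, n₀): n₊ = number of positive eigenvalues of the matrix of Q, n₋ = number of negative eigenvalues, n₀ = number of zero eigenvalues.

Applying the same elementary operations to the rows and columns of A produces a congruent diagonal matrix with entries 14, -1/7.
Counting signs: 1 positive, 1 negative.

(1, 1, 0)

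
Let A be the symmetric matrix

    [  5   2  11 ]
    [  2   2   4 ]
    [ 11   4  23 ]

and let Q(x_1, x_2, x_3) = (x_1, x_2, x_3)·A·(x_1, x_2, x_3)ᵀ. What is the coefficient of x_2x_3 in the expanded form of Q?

8

The coefficient of x_2x_3 is A[2,3] + A[3,2] = 2·4 = 8.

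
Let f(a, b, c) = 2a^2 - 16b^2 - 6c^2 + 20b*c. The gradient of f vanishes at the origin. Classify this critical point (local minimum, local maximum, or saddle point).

The Hessian at the origin is H = [[4, 0, 0], [0, -32, 20], [0, 20, -12]].
Symmetric row and column elimination reduces H to a congruent diagonal form with pivots 4, -32, 1/2.
So there are 2 positive, 1 negative pivots.
H is indefinite, so the origin is a saddle point.

saddle point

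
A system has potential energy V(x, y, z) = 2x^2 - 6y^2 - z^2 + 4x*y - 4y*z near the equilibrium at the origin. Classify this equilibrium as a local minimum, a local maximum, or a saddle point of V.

saddle point

The Hessian at the origin is H = [[4, 4, 0], [4, -12, -4], [0, -4, -2]].
Congruent diagonalization of H (simultaneous row and column reduction) yields pivots 4, -16, -1.
That gives 1 positive, 2 negative pivots.
H is indefinite, so the origin is a saddle point.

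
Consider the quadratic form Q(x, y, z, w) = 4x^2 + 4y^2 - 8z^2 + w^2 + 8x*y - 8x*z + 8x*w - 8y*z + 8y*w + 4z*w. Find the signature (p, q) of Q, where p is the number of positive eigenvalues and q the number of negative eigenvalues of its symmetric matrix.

The associated matrix is A = [[4, 4, -4, 4], [4, 4, -4, 4], [-4, -4, -8, 2], [4, 4, 2, 1]].
Applying the same elementary operations to the rows and columns of A produces a congruent diagonal matrix with entries 4, 0, -12, 0.
That gives 1 positive, 1 negative, 2 zero pivots.

(1, 1)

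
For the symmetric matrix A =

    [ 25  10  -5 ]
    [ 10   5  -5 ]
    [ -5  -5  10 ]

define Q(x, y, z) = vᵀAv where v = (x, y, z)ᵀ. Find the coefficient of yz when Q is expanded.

The coefficient of yz is A[2,3] + A[3,2] = 2·(-5) = -10.

-10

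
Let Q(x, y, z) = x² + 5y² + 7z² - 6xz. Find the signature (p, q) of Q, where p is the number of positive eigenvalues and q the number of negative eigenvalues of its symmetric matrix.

Write A = [[1, 0, -3], [0, 5, 0], [-3, 0, 7]].
Row-reducing A symmetrically gives the diagonal entries 1, 5, -2.
Counting signs: 2 positive, 1 negative.

(2, 1)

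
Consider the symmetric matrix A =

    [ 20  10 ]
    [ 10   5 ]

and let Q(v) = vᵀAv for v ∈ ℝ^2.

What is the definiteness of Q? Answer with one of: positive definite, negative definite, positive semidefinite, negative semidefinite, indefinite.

positive semidefinite

For the 2×2 matrix [[20, 10], [10, 5]]: det = 20·5 − (10)² = 0, trace = 25.
det = 0 so one eigenvalue is zero; the form is semidefinite with the sign of the trace.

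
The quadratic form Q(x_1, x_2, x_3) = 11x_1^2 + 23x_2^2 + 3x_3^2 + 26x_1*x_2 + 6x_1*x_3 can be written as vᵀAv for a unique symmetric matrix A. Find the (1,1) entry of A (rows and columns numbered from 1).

11

The coefficient of x_1^2 in Q is 11, and that is exactly A[1,1].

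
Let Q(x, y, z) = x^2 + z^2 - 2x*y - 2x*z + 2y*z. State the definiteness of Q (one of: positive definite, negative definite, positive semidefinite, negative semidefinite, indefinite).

Write A = [[1, -1, -1], [-1, 0, 1], [-1, 1, 1]].
Applying the same elementary operations to the rows and columns of A produces a congruent diagonal matrix with entries 1, -1, 0.
Counting signs: 1 positive, 1 negative, 1 zero.
Hence Q is indefinite.

indefinite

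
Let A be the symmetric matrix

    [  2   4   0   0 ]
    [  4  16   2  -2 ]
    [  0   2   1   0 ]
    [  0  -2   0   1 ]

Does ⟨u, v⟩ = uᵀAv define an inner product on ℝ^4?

Symmetric row and column elimination reduces A to a congruent diagonal form with pivots 2, 8, 1/2, 0.
That gives 3 positive, 1 zero pivots.
Hence Q is positive semidefinite.
⟨·,·⟩ is an inner product exactly when A is positive definite.

no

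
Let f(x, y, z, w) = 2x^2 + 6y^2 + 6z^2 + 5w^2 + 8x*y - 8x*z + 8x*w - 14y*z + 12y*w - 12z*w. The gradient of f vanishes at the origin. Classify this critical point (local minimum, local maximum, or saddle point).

The Hessian at the origin is H = [[4, 8, -8, 8], [8, 12, -14, 12], [-8, -14, 12, -12], [8, 12, -12, 10]].
Applying the same elementary operations to the rows and columns of H produces a congruent diagonal matrix with entries 4, -4, -3, -2/3.
Counting signs: 1 positive, 3 negative.
H is indefinite, so the origin is a saddle point.

saddle point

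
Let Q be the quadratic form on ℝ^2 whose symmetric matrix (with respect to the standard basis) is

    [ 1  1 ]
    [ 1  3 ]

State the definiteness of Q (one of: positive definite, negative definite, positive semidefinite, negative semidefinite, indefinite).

positive definite

Applying the same elementary operations to the rows and columns of A produces a congruent diagonal matrix with entries 1, 2.
So there are 2 positive pivots.
Hence Q is positive definite.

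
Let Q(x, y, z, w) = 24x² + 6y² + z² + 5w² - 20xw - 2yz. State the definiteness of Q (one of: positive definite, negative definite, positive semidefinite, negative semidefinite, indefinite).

The symmetric matrix of Q is A = [[24, 0, 0, -10], [0, 6, -1, 0], [0, -1, 1, 0], [-10, 0, 0, 5]].
Leading principal minors: Δ_1 = 24, Δ_2 = 144, Δ_3 = 120, Δ_4 = 100.
All leading principal minors are positive, so by Sylvester's criterion Q is positive definite.

positive definite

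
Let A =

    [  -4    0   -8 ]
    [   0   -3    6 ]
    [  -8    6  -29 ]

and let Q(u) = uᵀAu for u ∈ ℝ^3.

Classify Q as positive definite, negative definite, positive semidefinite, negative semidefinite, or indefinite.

An LDLᵀ factorisation of A has diagonal entries -4, -3, -1.
That gives 3 negative pivots.
Hence Q is negative definite.

negative definite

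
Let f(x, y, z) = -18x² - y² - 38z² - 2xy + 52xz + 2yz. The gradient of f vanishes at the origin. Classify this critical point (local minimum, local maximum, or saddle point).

The Hessian at the origin is H = [[-36, -2, 52], [-2, -2, 2], [52, 2, -76]].
Applying the same elementary operations to the rows and columns of H produces a congruent diagonal matrix with entries -36, -17/9, -8/17.
That gives 3 negative pivots.
H is negative definite, so the origin is a strict local maximum.

local maximum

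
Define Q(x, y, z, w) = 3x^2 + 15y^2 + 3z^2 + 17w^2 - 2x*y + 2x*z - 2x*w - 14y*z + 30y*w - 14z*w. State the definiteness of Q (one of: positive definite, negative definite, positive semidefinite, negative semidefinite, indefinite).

Write A = [[3, -1, 1, -1], [-1, 15, -7, 15], [1, -7, 3, -7], [-1, 15, -7, 17]].
Row-reducing A symmetrically gives the diagonal entries 3, 44/3, -4/11, 2.
Counting signs: 3 positive, 1 negative.
Hence Q is indefinite.

indefinite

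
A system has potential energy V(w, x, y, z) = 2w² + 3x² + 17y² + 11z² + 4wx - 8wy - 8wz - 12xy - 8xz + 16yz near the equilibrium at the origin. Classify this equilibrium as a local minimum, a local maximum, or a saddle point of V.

The Hessian at the origin is H = [[4, 4, -8, -8], [4, 6, -12, -8], [-8, -12, 34, 16], [-8, -8, 16, 22]].
Applying the same elementary operations to the rows and columns of H produces a congruent diagonal matrix with entries 4, 2, 10, 6.
Counting signs: 4 positive.
H is positive definite, so the origin is a strict local minimum.

local minimum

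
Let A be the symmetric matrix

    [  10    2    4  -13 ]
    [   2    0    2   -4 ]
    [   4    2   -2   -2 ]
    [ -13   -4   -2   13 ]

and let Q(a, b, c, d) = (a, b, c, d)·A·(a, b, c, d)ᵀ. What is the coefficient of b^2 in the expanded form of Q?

0

The coefficient of b^2 is the diagonal entry A[2,2] = 0.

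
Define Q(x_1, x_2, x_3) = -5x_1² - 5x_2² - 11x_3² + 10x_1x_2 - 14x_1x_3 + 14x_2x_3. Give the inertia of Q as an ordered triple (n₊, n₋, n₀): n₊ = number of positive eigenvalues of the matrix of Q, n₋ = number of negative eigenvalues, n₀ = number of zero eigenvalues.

Write A = [[-5, 5, -7], [5, -5, 7], [-7, 7, -11]].
Congruent diagonalization of A (simultaneous row and column reduction) yields pivots -5, 0, -6/5.
So there are 2 negative, 1 zero pivots.

(0, 2, 1)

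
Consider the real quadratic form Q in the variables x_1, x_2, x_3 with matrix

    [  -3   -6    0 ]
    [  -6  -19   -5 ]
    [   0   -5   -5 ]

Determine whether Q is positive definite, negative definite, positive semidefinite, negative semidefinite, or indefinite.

negative definite

Leading principal minors: Δ_1 = -3, Δ_2 = 21, Δ_3 = -30.
The signs alternate starting with Δ_1 < 0, so by Sylvester's criterion Q is negative definite.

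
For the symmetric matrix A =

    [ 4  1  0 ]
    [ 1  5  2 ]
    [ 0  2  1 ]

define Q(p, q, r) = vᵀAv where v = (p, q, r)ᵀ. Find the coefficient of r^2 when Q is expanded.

1

The coefficient of r^2 is the diagonal entry A[3,3] = 1.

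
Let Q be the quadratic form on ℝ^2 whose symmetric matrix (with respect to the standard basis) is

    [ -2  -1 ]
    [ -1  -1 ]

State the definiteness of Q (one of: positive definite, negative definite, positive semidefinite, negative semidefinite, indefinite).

Congruent diagonalization of A (simultaneous row and column reduction) yields pivots -2, -1/2.
Counting signs: 2 negative.
Hence Q is negative definite.

negative definite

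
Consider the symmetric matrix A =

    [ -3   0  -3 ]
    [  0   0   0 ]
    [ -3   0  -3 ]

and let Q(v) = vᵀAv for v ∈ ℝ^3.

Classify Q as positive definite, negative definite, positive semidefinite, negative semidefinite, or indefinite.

negative semidefinite

Row-reducing A symmetrically gives the diagonal entries -3, 0, 0.
That gives 1 negative, 2 zero pivots.
Hence Q is negative semidefinite.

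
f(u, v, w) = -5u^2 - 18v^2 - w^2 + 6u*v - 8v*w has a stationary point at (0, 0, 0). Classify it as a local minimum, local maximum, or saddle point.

local maximum

The Hessian at the origin is H = [[-10, 6, 0], [6, -36, -8], [0, -8, -2]].
Congruent diagonalization of H (simultaneous row and column reduction) yields pivots -10, -162/5, -2/81.
So there are 3 negative pivots.
H is negative definite, so the origin is a strict local maximum.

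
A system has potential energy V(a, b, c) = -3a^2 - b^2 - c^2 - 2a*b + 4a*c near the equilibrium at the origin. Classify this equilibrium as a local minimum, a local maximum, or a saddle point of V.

The Hessian at the origin is H = [[-6, -2, 4], [-2, -2, 0], [4, 0, -2]].
Applying the same elementary operations to the rows and columns of H produces a congruent diagonal matrix with entries -6, -4/3, 2.
That gives 1 positive, 2 negative pivots.
H is indefinite, so the origin is a saddle point.

saddle point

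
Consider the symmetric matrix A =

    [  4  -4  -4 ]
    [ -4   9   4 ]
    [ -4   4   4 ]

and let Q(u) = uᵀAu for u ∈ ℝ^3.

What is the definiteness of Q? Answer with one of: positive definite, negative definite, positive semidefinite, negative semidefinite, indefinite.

positive semidefinite

Congruent diagonalization of A (simultaneous row and column reduction) yields pivots 4, 5, 0.
That gives 2 positive, 1 zero pivots.
Hence Q is positive semidefinite.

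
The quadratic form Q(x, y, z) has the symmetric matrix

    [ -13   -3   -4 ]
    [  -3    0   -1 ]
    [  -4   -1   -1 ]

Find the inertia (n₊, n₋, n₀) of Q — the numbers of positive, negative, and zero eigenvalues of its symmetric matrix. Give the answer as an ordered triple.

(2, 1, 0)

Applying the same elementary operations to the rows and columns of A produces a congruent diagonal matrix with entries -13, 9/13, 2/9.
Counting signs: 2 positive, 1 negative.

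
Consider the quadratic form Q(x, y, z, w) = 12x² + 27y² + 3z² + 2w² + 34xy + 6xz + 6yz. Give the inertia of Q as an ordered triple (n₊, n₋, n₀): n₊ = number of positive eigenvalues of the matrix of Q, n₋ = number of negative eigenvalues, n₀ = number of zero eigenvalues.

The symmetric matrix is A = [[12, 17, 3, 0], [17, 27, 3, 0], [3, 3, 3, 0], [0, 0, 0, 2]].
Symmetric row and column elimination reduces A to a congruent diagonal form with pivots 12, 35/12, 12/7, 2.
That gives 4 positive pivots.

(4, 0, 0)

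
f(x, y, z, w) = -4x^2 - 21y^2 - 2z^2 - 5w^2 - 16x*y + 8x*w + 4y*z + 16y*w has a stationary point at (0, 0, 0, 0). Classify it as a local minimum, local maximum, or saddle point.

The Hessian at the origin is H = [[-8, -16, 0, 8], [-16, -42, 4, 16], [0, 4, -4, 0], [8, 16, 0, -10]].
Congruent diagonalization of H (simultaneous row and column reduction) yields pivots -8, -10, -12/5, -2.
That gives 4 negative pivots.
H is negative definite, so the origin is a strict local maximum.

local maximum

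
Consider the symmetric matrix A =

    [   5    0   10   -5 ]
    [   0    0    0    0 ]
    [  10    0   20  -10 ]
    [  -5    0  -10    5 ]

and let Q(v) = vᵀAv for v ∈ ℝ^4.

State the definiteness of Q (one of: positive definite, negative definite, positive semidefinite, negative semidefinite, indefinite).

positive semidefinite

Congruent diagonalization of A (simultaneous row and column reduction) yields pivots 5, 0, 0, 0.
Counting signs: 1 positive, 3 zero.
Hence Q is positive semidefinite.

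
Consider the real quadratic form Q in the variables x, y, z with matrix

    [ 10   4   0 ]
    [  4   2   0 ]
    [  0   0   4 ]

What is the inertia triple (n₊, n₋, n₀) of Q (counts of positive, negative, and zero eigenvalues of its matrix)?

Applying the same elementary operations to the rows and columns of A produces a congruent diagonal matrix with entries 10, 2/5, 4.
That gives 3 positive pivots.

(3, 0, 0)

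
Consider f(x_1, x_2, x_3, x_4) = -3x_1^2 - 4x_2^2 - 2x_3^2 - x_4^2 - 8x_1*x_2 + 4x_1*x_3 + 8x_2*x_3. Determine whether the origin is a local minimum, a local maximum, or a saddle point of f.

The Hessian at the origin is H = [[-6, -8, 4, 0], [-8, -8, 8, 0], [4, 8, -4, 0], [0, 0, 0, -2]].
Row-reducing H symmetrically gives the diagonal entries -6, 8/3, -4, -2.
That gives 1 positive, 3 negative pivots.
H is indefinite, so the origin is a saddle point.

saddle point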